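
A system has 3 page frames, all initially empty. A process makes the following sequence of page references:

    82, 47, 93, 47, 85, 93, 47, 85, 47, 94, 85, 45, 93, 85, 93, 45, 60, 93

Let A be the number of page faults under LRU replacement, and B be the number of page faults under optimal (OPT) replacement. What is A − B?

1

Under LRU: F F F . F . . . . F . F F . . . F . → 8 faults.
Under OPT: F F F . F . . . . F . F . . . . F . → 7 faults.
A − B = 8 − 7 = 1.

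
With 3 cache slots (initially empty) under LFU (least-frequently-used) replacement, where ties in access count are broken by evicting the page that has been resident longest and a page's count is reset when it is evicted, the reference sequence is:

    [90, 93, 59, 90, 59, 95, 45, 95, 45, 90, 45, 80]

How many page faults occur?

90 -> fault, frames (90)
93 -> fault, frames (90 93)
59 -> fault, frames (90 93 59)
90 -> hit
59 -> hit
95 -> fault, evict 93, frames (90 59 95)
45 -> fault, evict 95, frames (90 59 45)
95 -> fault, evict 45, frames (90 59 95)
45 -> fault, evict 95, frames (90 59 45)
90 -> hit
45 -> hit
80 -> fault, evict 59, frames (90 45 80)
Page faults: 8.

8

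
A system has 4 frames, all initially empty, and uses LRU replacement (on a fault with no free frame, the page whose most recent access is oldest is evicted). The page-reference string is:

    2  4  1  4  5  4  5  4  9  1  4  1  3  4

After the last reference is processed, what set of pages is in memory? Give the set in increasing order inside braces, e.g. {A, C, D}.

{1, 3, 4, 9}

2: fault, frames {2}
4: fault, frames {2,4}
1: fault, frames {2,4,1}
4: hit
5: fault, frames {2,1,4,5}
4: hit
5: hit
4: hit
9: fault, evict 2, frames {1,5,4,9}
1: hit
4: hit
1: hit
3: fault, evict 5, frames {9,4,1,3}
4: hit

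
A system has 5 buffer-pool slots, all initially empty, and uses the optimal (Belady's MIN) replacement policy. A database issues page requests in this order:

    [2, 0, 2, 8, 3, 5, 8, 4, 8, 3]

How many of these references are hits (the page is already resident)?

2: miss, frames (2)
0: miss, frames (2 0)
2: hit
8: miss, frames (2 0 8)
3: miss, frames (2 0 8 3)
5: miss, frames (2 0 8 3 5)
8: hit
4: miss, evict 5, frames (2 0 8 3 4)
8: hit
3: hit
Hits: 4.

4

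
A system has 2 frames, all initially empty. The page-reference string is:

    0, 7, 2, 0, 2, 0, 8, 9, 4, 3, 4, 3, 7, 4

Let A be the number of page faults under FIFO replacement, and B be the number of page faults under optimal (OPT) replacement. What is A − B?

Under FIFO: F F F F . . F F F F . . F F → 10 faults.
Under OPT: F F F . . . F F F F . . F . → 8 faults.
A − B = 10 − 8 = 2.

2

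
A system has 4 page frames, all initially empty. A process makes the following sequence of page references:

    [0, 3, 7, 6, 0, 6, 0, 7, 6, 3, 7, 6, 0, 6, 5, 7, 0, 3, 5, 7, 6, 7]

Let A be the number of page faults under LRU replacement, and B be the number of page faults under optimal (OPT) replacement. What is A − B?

Under LRU: F F F F . . . . . . . . . . F . . F . . F . → 7 faults.
Under OPT: F F F F . . . . . . . . . . F . . . . . F . → 6 faults.
A − B = 7 − 6 = 1.

1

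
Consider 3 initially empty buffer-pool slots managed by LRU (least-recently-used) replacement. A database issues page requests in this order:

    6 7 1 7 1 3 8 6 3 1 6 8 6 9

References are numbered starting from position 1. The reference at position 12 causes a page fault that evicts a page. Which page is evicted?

3

pos 1: 6: miss, frames {6}
pos 2: 7: miss, frames {6,7}
pos 3: 1: miss, frames {6,7,1}
pos 4: 7: hit
pos 5: 1: hit
pos 6: 3: miss, evict 6, frames {7,1,3}
pos 7: 8: miss, evict 7, frames {1,3,8}
pos 8: 6: miss, evict 1, frames {3,8,6}
pos 9: 3: hit
pos 10: 1: miss, evict 8, frames {6,3,1}
pos 11: 6: hit
pos 12: 8: miss, evict 3, frames {1,6,8}
At position 12, page 3 is evicted.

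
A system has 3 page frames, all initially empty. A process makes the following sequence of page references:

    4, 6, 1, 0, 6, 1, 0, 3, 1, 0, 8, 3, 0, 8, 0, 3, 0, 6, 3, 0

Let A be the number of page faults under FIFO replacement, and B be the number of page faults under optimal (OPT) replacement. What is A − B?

1

Under FIFO: F F F F . . . F . . F . . . . . . F . F → 8 faults.
Under OPT: F F F F . . . F . . F . . . . . . F . . → 7 faults.
A − B = 8 − 7 = 1.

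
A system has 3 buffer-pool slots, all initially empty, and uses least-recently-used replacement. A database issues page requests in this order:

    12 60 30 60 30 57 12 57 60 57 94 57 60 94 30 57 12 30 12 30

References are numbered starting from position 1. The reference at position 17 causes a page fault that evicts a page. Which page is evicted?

pos 1: 12: miss, frames (12)
pos 2: 60: miss, frames (12 60)
pos 3: 30: miss, frames (12 60 30)
pos 4: 60: hit
pos 5: 30: hit
pos 6: 57: miss, evict 12, frames (60 30 57)
pos 7: 12: miss, evict 60, frames (30 57 12)
pos 8: 57: hit
pos 9: 60: miss, evict 30, frames (12 57 60)
pos 10: 57: hit
pos 11: 94: miss, evict 12, frames (60 57 94)
pos 12: 57: hit
pos 13: 60: hit
pos 14: 94: hit
pos 15: 30: miss, evict 57, frames (60 94 30)
pos 16: 57: miss, evict 60, frames (94 30 57)
pos 17: 12: miss, evict 94, frames (30 57 12)
At position 17, page 94 is evicted.

94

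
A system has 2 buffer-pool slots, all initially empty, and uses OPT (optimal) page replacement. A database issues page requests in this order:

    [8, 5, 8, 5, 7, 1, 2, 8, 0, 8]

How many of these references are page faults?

6

8 → fault, frames {8}
5 → fault, frames {8,5}
8 → hit
5 → hit
7 → fault, evict 5, frames {8,7}
1 → fault, evict 7, frames {8,1}
2 → fault, evict 1, frames {8,2}
8 → hit
0 → fault, evict 2, frames {8,0}
8 → hit
Page faults: 6.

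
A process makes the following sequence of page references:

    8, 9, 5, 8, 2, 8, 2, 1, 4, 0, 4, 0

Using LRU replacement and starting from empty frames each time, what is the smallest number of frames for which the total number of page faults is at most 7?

f=1: 12 faults
f=2: 8 faults
f=3: 7 faults
f=4: 7 faults
f=5: 7 faults
f=6: 7 faults
f=7: 7 faults
Smallest f with faults ≤ 7 is 3.

3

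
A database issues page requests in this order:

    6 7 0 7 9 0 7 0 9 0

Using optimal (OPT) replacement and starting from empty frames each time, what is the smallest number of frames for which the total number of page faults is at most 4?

3

f=1: 10 faults
f=2: 6 faults
f=3: 4 faults
f=4: 4 faults
Smallest f with faults ≤ 4 is 3.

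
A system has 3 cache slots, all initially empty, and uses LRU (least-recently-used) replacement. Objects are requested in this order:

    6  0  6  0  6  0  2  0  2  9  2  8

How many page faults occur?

5

6: miss, frames [6]
0: miss, frames [6, 0]
6: hit
0: hit
6: hit
0: hit
2: miss, frames [6, 0, 2]
0: hit
2: hit
9: miss, evict 6, frames [0, 2, 9]
2: hit
8: miss, evict 0, frames [9, 2, 8]
Page faults: 5.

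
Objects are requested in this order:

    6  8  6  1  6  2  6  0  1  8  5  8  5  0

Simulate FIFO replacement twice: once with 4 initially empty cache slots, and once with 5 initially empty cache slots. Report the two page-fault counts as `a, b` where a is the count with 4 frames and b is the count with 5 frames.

7, 6

4 frames: F F . F . F . F . . F F . . → 7 faults.
5 frames: F F . F . F . F . . F . . . → 6 faults.
6 < 7: adding a frame reduced faults, as is typical.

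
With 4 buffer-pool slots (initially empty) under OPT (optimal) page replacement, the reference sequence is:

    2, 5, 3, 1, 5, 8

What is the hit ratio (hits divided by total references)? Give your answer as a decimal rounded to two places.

0.17

2: miss, frames [2]
5: miss, frames [2, 5]
3: miss, frames [2, 5, 3]
1: miss, frames [2, 5, 3, 1]
5: hit
8: miss, evict 1, frames [2, 5, 3, 8]
Hits: 1 of 6 references → 1/6 = 0.1667.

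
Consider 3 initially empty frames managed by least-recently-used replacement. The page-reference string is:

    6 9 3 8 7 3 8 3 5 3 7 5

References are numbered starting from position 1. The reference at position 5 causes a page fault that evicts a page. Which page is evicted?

9

pos 1: 6 → fault, frames [6]
pos 2: 9 → fault, frames [6, 9]
pos 3: 3 → fault, frames [6, 9, 3]
pos 4: 8 → fault, evict 6, frames [9, 3, 8]
pos 5: 7 → fault, evict 9, frames [3, 8, 7]
At position 5, page 9 is evicted.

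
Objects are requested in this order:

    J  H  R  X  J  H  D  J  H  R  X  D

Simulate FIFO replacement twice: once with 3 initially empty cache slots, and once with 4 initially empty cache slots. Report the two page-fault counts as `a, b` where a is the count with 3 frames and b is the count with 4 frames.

9, 10

3 frames: F F F F F F F . . F F . → 9 faults.
4 frames: F F F F . . F F F F F F → 10 faults.
10 > 9: adding a frame increased faults — Belady's anomaly.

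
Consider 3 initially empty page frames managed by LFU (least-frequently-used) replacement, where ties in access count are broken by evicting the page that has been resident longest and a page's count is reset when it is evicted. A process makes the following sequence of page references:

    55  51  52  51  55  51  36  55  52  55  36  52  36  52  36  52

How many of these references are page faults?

55 -> miss, frames [55]
51 -> miss, frames [55, 51]
52 -> miss, frames [55, 51, 52]
51 -> hit
55 -> hit
51 -> hit
36 -> miss, evict 52, frames [55, 51, 36]
55 -> hit
52 -> miss, evict 36, frames [55, 51, 52]
55 -> hit
36 -> miss, evict 52, frames [55, 51, 36]
52 -> miss, evict 36, frames [55, 51, 52]
36 -> miss, evict 52, frames [55, 51, 36]
52 -> miss, evict 36, frames [55, 51, 52]
36 -> miss, evict 52, frames [55, 51, 36]
52 -> miss, evict 36, frames [55, 51, 52]
Page faults: 11.

11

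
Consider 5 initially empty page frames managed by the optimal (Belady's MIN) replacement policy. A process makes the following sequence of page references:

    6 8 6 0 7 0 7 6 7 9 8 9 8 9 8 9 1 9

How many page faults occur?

6 → fault, frames [6]
8 → fault, frames [6, 8]
6 → hit
0 → fault, frames [6, 8, 0]
7 → fault, frames [6, 8, 0, 7]
0 → hit
7 → hit
6 → hit
7 → hit
9 → fault, frames [6, 8, 0, 7, 9]
8 → hit
9 → hit
8 → hit
9 → hit
8 → hit
9 → hit
1 → fault, evict 7, frames [6, 8, 0, 9, 1]
9 → hit
Page faults: 6.

6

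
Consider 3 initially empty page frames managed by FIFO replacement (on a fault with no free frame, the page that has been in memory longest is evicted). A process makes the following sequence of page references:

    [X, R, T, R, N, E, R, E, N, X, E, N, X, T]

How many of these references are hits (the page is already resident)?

X → miss, frames [X]
R → miss, frames [X, R]
T → miss, frames [X, R, T]
R → hit
N → miss, evict X, frames [R, T, N]
E → miss, evict R, frames [T, N, E]
R → miss, evict T, frames [N, E, R]
E → hit
N → hit
X → miss, evict N, frames [E, R, X]
E → hit
N → miss, evict E, frames [R, X, N]
X → hit
T → miss, evict R, frames [X, N, T]
Hits: 5.

5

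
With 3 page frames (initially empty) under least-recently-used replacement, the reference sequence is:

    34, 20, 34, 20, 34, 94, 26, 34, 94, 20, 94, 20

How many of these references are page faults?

5

34: miss, frames [34]
20: miss, frames [34, 20]
34: hit
20: hit
34: hit
94: miss, frames [20, 34, 94]
26: miss, evict 20, frames [34, 94, 26]
34: hit
94: hit
20: miss, evict 26, frames [34, 94, 20]
94: hit
20: hit
Page faults: 5.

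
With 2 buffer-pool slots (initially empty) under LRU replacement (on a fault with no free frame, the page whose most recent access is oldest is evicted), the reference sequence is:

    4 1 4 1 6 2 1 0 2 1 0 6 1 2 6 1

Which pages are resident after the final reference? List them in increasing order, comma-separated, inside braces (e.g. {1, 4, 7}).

{1, 6}

4: fault, frames [4]
1: fault, frames [4, 1]
4: hit
1: hit
6: fault, evict 4, frames [1, 6]
2: fault, evict 1, frames [6, 2]
1: fault, evict 6, frames [2, 1]
0: fault, evict 2, frames [1, 0]
2: fault, evict 1, frames [0, 2]
1: fault, evict 0, frames [2, 1]
0: fault, evict 2, frames [1, 0]
6: fault, evict 1, frames [0, 6]
1: fault, evict 0, frames [6, 1]
2: fault, evict 6, frames [1, 2]
6: fault, evict 1, frames [2, 6]
1: fault, evict 2, frames [6, 1]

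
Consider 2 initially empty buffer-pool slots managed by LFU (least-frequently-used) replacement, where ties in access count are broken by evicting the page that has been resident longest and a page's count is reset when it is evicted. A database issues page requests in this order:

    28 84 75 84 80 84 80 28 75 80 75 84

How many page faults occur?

8

28 -> miss, frames (28)
84 -> miss, frames (28 84)
75 -> miss, evict 28, frames (84 75)
84 -> hit
80 -> miss, evict 75, frames (84 80)
84 -> hit
80 -> hit
28 -> miss, evict 80, frames (84 28)
75 -> miss, evict 28, frames (84 75)
80 -> miss, evict 75, frames (84 80)
75 -> miss, evict 80, frames (84 75)
84 -> hit
Page faults: 8.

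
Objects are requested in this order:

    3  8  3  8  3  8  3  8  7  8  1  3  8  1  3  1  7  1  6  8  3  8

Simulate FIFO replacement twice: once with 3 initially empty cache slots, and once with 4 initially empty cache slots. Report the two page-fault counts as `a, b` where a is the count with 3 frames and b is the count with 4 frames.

3 frames: F F . . . . . . F . F F F . . . F F F F F . → 11 faults.
4 frames: F F . . . . . . F . F . . . . . . . F . F F → 7 faults.
7 < 11: adding a frame reduced faults, as is typical.

11, 7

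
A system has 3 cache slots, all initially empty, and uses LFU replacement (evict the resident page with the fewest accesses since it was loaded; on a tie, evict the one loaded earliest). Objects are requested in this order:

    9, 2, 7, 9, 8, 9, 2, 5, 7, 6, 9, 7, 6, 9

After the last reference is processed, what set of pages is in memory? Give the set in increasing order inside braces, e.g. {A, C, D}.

{6, 7, 9}

9 -> miss, frames {9}
2 -> miss, frames {9,2}
7 -> miss, frames {9,2,7}
9 -> hit
8 -> miss, evict 2, frames {9,7,8}
9 -> hit
2 -> miss, evict 7, frames {9,8,2}
5 -> miss, evict 8, frames {9,2,5}
7 -> miss, evict 2, frames {9,5,7}
6 -> miss, evict 5, frames {9,7,6}
9 -> hit
7 -> hit
6 -> hit
9 -> hit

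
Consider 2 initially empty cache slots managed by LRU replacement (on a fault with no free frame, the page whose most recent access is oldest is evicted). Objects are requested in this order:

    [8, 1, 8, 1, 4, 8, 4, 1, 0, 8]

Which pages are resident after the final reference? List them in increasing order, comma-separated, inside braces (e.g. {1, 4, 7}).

8 → fault, frames [8]
1 → fault, frames [8, 1]
8 → hit
1 → hit
4 → fault, evict 8, frames [1, 4]
8 → fault, evict 1, frames [4, 8]
4 → hit
1 → fault, evict 8, frames [4, 1]
0 → fault, evict 4, frames [1, 0]
8 → fault, evict 1, frames [0, 8]

{0, 8}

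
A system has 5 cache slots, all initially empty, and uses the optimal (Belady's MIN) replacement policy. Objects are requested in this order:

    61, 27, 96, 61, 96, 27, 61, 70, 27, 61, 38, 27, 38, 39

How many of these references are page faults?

61 → fault, frames {61}
27 → fault, frames {61,27}
96 → fault, frames {61,27,96}
61 → hit
96 → hit
27 → hit
61 → hit
70 → fault, frames {61,27,96,70}
27 → hit
61 → hit
38 → fault, frames {61,27,96,70,38}
27 → hit
38 → hit
39 → fault, evict 38, frames {61,27,96,70,39}
Page faults: 6.

6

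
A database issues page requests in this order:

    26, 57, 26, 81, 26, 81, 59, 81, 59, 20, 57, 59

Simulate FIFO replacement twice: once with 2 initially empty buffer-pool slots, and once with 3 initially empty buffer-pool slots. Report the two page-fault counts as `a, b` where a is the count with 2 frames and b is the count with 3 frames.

9, 6

2 frames: F F . F F . F F . F F F → 9 faults.
3 frames: F F . F . . F . . F F . → 6 faults.
6 < 9: adding a frame reduced faults, as is typical.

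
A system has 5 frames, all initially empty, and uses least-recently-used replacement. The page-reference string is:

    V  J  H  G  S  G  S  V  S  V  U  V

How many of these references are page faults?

6

V -> fault, frames (V)
J -> fault, frames (V J)
H -> fault, frames (V J H)
G -> fault, frames (V J H G)
S -> fault, frames (V J H G S)
G -> hit
S -> hit
V -> hit
S -> hit
V -> hit
U -> fault, evict J, frames (H G S V U)
V -> hit
Page faults: 6.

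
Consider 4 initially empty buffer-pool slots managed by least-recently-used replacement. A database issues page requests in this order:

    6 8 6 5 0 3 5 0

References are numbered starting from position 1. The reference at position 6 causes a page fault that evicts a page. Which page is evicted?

pos 1: 6 -> miss, frames [6]
pos 2: 8 -> miss, frames [6, 8]
pos 3: 6 -> hit
pos 4: 5 -> miss, frames [8, 6, 5]
pos 5: 0 -> miss, frames [8, 6, 5, 0]
pos 6: 3 -> miss, evict 8, frames [6, 5, 0, 3]
At position 6, page 8 is evicted.

8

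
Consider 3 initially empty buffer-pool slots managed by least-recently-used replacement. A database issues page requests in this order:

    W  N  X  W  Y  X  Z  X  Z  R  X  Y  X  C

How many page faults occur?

8

W: fault, frames (W)
N: fault, frames (W N)
X: fault, frames (W N X)
W: hit
Y: fault, evict N, frames (X W Y)
X: hit
Z: fault, evict W, frames (Y X Z)
X: hit
Z: hit
R: fault, evict Y, frames (X Z R)
X: hit
Y: fault, evict Z, frames (R X Y)
X: hit
C: fault, evict R, frames (Y X C)
Page faults: 8.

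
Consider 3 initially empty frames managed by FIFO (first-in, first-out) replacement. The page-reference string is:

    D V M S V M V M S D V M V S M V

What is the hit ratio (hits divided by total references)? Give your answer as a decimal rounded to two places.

0.50

D: miss, frames (D)
V: miss, frames (D V)
M: miss, frames (D V M)
S: miss, evict D, frames (V M S)
V: hit
M: hit
V: hit
M: hit
S: hit
D: miss, evict V, frames (M S D)
V: miss, evict M, frames (S D V)
M: miss, evict S, frames (D V M)
V: hit
S: miss, evict D, frames (V M S)
M: hit
V: hit
Hits: 8 of 16 references → 8/16 = 0.5000.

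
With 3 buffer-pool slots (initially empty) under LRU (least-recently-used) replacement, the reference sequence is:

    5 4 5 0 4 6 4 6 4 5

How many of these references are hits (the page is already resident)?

5: miss, frames (5)
4: miss, frames (5 4)
5: hit
0: miss, frames (4 5 0)
4: hit
6: miss, evict 5, frames (0 4 6)
4: hit
6: hit
4: hit
5: miss, evict 0, frames (6 4 5)
Hits: 5.

5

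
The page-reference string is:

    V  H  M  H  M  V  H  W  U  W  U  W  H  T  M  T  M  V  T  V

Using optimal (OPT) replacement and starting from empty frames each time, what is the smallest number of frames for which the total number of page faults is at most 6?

5

f=1: 20 faults
f=2: 10 faults
f=3: 8 faults
f=4: 7 faults
f=5: 6 faults
f=6: 6 faults
Smallest f with faults ≤ 6 is 5.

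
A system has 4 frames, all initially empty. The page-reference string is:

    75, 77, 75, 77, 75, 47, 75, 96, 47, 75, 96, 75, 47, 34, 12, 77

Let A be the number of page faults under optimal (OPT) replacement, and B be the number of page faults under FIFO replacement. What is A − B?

-1

Under OPT: F F . . . F . F . . . . . F F . → 6 faults.
Under FIFO: F F . . . F . F . . . . . F F F → 7 faults.
A − B = 6 − 7 = -1.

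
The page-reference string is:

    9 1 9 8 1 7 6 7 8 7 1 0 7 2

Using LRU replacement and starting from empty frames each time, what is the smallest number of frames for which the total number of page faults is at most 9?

f=1: 14 faults
f=2: 11 faults
f=3: 9 faults
f=4: 7 faults
f=5: 7 faults
f=6: 7 faults
f=7: 7 faults
Smallest f with faults ≤ 9 is 3.

3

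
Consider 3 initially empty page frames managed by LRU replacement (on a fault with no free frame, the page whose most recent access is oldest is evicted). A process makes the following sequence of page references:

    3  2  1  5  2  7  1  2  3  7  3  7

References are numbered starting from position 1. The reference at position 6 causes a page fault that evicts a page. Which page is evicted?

pos 1: 3 -> fault, frames (3)
pos 2: 2 -> fault, frames (3 2)
pos 3: 1 -> fault, frames (3 2 1)
pos 4: 5 -> fault, evict 3, frames (2 1 5)
pos 5: 2 -> hit
pos 6: 7 -> fault, evict 1, frames (5 2 7)
At position 6, page 1 is evicted.

1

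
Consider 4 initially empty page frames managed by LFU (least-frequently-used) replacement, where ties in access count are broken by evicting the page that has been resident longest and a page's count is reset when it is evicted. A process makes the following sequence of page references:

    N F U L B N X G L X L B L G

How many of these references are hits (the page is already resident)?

N -> fault, frames [N]
F -> fault, frames [N, F]
U -> fault, frames [N, F, U]
L -> fault, frames [N, F, U, L]
B -> fault, evict N, frames [F, U, L, B]
N -> fault, evict F, frames [U, L, B, N]
X -> fault, evict U, frames [L, B, N, X]
G -> fault, evict L, frames [B, N, X, G]
L -> fault, evict B, frames [N, X, G, L]
X -> hit
L -> hit
B -> fault, evict N, frames [X, G, L, B]
L -> hit
G -> hit
Hits: 4.

4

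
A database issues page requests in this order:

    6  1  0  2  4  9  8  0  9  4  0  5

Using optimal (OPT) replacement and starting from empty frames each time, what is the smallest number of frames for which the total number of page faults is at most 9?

f=1: 12 faults
f=2: 10 faults
f=3: 9 faults
f=4: 8 faults
f=5: 8 faults
f=6: 8 faults
f=7: 8 faults
f=8: 8 faults
Smallest f with faults ≤ 9 is 3.

3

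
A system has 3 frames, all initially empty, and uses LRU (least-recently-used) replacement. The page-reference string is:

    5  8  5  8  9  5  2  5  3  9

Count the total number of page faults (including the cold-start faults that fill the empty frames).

5 → fault, frames {5}
8 → fault, frames {5,8}
5 → hit
8 → hit
9 → fault, frames {5,8,9}
5 → hit
2 → fault, evict 8, frames {9,5,2}
5 → hit
3 → fault, evict 9, frames {2,5,3}
9 → fault, evict 2, frames {5,3,9}
Page faults: 6.

6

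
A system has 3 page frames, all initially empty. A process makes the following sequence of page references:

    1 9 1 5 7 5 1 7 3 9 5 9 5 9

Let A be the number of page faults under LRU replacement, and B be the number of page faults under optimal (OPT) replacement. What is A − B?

Under LRU: F F . F F . . . F F F . . . → 7 faults.
Under OPT: F F . F F . . . F F . . . . → 6 faults.
A − B = 7 − 6 = 1.

1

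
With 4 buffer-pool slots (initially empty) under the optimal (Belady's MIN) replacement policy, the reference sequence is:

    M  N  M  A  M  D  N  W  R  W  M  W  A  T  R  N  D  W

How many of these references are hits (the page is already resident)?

M → fault, frames {M}
N → fault, frames {M,N}
M → hit
A → fault, frames {M,N,A}
M → hit
D → fault, frames {M,N,A,D}
N → hit
W → fault, evict D, frames {M,N,A,W}
R → fault, evict N, frames {M,A,W,R}
W → hit
M → hit
W → hit
A → hit
T → fault, evict A, frames {M,W,R,T}
R → hit
N → fault, evict T, frames {M,W,R,N}
D → fault, evict N, frames {M,W,R,D}
W → hit
Hits: 9.

9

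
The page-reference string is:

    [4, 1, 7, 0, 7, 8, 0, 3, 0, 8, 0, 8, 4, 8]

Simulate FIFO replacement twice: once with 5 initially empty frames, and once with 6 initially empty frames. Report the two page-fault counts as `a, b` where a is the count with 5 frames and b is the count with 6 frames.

7, 6

5 frames: F F F F . F . F . . . . F . → 7 faults.
6 frames: F F F F . F . F . . . . . . → 6 faults.
6 < 7: adding a frame reduced faults, as is typical.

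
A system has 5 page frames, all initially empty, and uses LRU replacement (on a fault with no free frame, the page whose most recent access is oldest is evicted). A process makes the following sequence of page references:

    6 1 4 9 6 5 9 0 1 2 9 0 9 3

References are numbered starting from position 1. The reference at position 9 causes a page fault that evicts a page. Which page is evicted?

pos 1: 6 → fault, frames [6]
pos 2: 1 → fault, frames [6, 1]
pos 3: 4 → fault, frames [6, 1, 4]
pos 4: 9 → fault, frames [6, 1, 4, 9]
pos 5: 6 → hit
pos 6: 5 → fault, frames [1, 4, 9, 6, 5]
pos 7: 9 → hit
pos 8: 0 → fault, evict 1, frames [4, 6, 5, 9, 0]
pos 9: 1 → fault, evict 4, frames [6, 5, 9, 0, 1]
At position 9, page 4 is evicted.

4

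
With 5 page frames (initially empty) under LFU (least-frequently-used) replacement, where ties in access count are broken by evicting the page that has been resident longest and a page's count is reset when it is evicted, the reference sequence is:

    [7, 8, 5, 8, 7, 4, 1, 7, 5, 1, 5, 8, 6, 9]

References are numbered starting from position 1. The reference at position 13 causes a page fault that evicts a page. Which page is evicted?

4

pos 1: 7 → fault, frames [7]
pos 2: 8 → fault, frames [7, 8]
pos 3: 5 → fault, frames [7, 8, 5]
pos 4: 8 → hit
pos 5: 7 → hit
pos 6: 4 → fault, frames [7, 8, 5, 4]
pos 7: 1 → fault, frames [7, 8, 5, 4, 1]
pos 8: 7 → hit
pos 9: 5 → hit
pos 10: 1 → hit
pos 11: 5 → hit
pos 12: 8 → hit
pos 13: 6 → fault, evict 4, frames [7, 8, 5, 1, 6]
At position 13, page 4 is evicted.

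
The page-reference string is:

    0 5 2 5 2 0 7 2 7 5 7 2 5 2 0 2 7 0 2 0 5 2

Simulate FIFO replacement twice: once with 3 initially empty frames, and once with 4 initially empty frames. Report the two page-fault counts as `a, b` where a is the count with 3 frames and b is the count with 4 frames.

3 frames: F F F . . . F . . . . . . . F . . . . . F F → 7 faults.
4 frames: F F F . . . F . . . . . . . . . . . . . . . → 4 faults.
4 < 7: adding a frame reduced faults, as is typical.

7, 4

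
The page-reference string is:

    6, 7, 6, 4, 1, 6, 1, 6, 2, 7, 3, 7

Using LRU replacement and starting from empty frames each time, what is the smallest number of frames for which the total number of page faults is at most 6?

5

f=1: 12 faults
f=2: 8 faults
f=3: 7 faults
f=4: 7 faults
f=5: 6 faults
f=6: 6 faults
Smallest f with faults ≤ 6 is 5.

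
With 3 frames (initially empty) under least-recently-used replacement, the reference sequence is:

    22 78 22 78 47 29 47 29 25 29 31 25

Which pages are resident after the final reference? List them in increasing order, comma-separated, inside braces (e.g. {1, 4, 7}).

22 → miss, frames (22)
78 → miss, frames (22 78)
22 → hit
78 → hit
47 → miss, frames (22 78 47)
29 → miss, evict 22, frames (78 47 29)
47 → hit
29 → hit
25 → miss, evict 78, frames (47 29 25)
29 → hit
31 → miss, evict 47, frames (25 29 31)
25 → hit

{25, 29, 31}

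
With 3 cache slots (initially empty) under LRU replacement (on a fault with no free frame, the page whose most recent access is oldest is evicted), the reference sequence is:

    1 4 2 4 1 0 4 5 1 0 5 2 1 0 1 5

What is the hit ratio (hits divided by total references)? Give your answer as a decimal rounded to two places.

0.31

1 -> fault, frames {1}
4 -> fault, frames {1,4}
2 -> fault, frames {1,4,2}
4 -> hit
1 -> hit
0 -> fault, evict 2, frames {4,1,0}
4 -> hit
5 -> fault, evict 1, frames {0,4,5}
1 -> fault, evict 0, frames {4,5,1}
0 -> fault, evict 4, frames {5,1,0}
5 -> hit
2 -> fault, evict 1, frames {0,5,2}
1 -> fault, evict 0, frames {5,2,1}
0 -> fault, evict 5, frames {2,1,0}
1 -> hit
5 -> fault, evict 2, frames {0,1,5}
Hits: 5 of 16 references → 5/16 = 0.3125.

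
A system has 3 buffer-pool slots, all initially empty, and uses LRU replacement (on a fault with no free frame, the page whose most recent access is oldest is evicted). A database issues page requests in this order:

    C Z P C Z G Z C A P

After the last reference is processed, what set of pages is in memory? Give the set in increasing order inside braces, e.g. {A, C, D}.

C -> fault, frames (C)
Z -> fault, frames (C Z)
P -> fault, frames (C Z P)
C -> hit
Z -> hit
G -> fault, evict P, frames (C Z G)
Z -> hit
C -> hit
A -> fault, evict G, frames (Z C A)
P -> fault, evict Z, frames (C A P)

{A, C, P}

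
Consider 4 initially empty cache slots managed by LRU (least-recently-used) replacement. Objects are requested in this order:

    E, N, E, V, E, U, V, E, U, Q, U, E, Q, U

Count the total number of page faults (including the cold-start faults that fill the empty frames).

E: miss, frames [E]
N: miss, frames [E, N]
E: hit
V: miss, frames [N, E, V]
E: hit
U: miss, frames [N, V, E, U]
V: hit
E: hit
U: hit
Q: miss, evict N, frames [V, E, U, Q]
U: hit
E: hit
Q: hit
U: hit
Page faults: 5.

5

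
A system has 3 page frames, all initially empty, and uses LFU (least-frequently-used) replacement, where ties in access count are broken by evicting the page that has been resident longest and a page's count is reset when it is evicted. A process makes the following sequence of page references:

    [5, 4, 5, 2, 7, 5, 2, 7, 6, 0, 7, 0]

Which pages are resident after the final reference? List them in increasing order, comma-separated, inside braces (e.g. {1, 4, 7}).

5 → fault, frames [5]
4 → fault, frames [5, 4]
5 → hit
2 → fault, frames [5, 4, 2]
7 → fault, evict 4, frames [5, 2, 7]
5 → hit
2 → hit
7 → hit
6 → fault, evict 2, frames [5, 7, 6]
0 → fault, evict 6, frames [5, 7, 0]
7 → hit
0 → hit

{0, 5, 7}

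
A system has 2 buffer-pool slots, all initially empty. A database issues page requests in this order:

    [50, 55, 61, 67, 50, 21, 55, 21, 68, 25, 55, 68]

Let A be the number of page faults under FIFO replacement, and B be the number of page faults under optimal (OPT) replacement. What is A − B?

Under FIFO: F F F F F F F . F F F F → 11 faults.
Under OPT: F F F F . F F . F F . F → 9 faults.
A − B = 11 − 9 = 2.

2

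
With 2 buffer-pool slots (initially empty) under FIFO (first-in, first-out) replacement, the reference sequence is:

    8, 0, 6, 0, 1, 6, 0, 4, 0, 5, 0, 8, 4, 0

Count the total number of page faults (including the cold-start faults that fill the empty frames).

11

8 -> miss, frames {8}
0 -> miss, frames {8,0}
6 -> miss, evict 8, frames {0,6}
0 -> hit
1 -> miss, evict 0, frames {6,1}
6 -> hit
0 -> miss, evict 6, frames {1,0}
4 -> miss, evict 1, frames {0,4}
0 -> hit
5 -> miss, evict 0, frames {4,5}
0 -> miss, evict 4, frames {5,0}
8 -> miss, evict 5, frames {0,8}
4 -> miss, evict 0, frames {8,4}
0 -> miss, evict 8, frames {4,0}
Page faults: 11.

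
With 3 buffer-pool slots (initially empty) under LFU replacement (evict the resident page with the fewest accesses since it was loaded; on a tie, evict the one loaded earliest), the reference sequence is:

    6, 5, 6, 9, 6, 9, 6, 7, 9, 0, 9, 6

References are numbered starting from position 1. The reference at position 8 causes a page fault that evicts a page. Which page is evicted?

5

pos 1: 6: fault, frames {6}
pos 2: 5: fault, frames {6,5}
pos 3: 6: hit
pos 4: 9: fault, frames {6,5,9}
pos 5: 6: hit
pos 6: 9: hit
pos 7: 6: hit
pos 8: 7: fault, evict 5, frames {6,9,7}
At position 8, page 5 is evicted.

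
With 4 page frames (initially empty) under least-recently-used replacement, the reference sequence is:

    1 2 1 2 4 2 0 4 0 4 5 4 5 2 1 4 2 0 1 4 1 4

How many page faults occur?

7

1 -> miss, frames (1)
2 -> miss, frames (1 2)
1 -> hit
2 -> hit
4 -> miss, frames (1 2 4)
2 -> hit
0 -> miss, frames (1 4 2 0)
4 -> hit
0 -> hit
4 -> hit
5 -> miss, evict 1, frames (2 0 4 5)
4 -> hit
5 -> hit
2 -> hit
1 -> miss, evict 0, frames (4 5 2 1)
4 -> hit
2 -> hit
0 -> miss, evict 5, frames (1 4 2 0)
1 -> hit
4 -> hit
1 -> hit
4 -> hit
Page faults: 7.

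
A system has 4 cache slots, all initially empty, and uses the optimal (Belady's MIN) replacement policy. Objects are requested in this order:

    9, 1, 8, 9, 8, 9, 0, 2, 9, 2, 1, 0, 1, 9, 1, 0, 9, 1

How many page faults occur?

5

9: fault, frames [9]
1: fault, frames [9, 1]
8: fault, frames [9, 1, 8]
9: hit
8: hit
9: hit
0: fault, frames [9, 1, 8, 0]
2: fault, evict 8, frames [9, 1, 0, 2]
9: hit
2: hit
1: hit
0: hit
1: hit
9: hit
1: hit
0: hit
9: hit
1: hit
Page faults: 5.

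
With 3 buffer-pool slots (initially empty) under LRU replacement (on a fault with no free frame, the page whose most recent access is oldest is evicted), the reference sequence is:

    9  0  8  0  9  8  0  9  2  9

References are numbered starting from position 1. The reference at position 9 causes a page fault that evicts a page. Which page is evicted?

pos 1: 9: miss, frames {9}
pos 2: 0: miss, frames {9,0}
pos 3: 8: miss, frames {9,0,8}
pos 4: 0: hit
pos 5: 9: hit
pos 6: 8: hit
pos 7: 0: hit
pos 8: 9: hit
pos 9: 2: miss, evict 8, frames {0,9,2}
At position 9, page 8 is evicted.

8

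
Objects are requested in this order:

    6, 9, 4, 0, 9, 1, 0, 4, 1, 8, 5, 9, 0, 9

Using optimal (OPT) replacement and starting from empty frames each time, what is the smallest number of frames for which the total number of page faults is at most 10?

2

f=1: 14 faults
f=2: 10 faults
f=3: 8 faults
f=4: 7 faults
f=5: 7 faults
f=6: 7 faults
f=7: 7 faults
Smallest f with faults ≤ 10 is 2.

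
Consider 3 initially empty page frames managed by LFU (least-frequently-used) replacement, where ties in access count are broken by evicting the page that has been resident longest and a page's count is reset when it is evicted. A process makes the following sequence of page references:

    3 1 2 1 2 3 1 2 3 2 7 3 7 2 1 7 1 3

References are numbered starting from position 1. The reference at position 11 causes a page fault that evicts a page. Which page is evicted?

pos 1: 3 -> miss, frames {3}
pos 2: 1 -> miss, frames {3,1}
pos 3: 2 -> miss, frames {3,1,2}
pos 4: 1 -> hit
pos 5: 2 -> hit
pos 6: 3 -> hit
pos 7: 1 -> hit
pos 8: 2 -> hit
pos 9: 3 -> hit
pos 10: 2 -> hit
pos 11: 7 -> miss, evict 3, frames {1,2,7}
At position 11, page 3 is evicted.

3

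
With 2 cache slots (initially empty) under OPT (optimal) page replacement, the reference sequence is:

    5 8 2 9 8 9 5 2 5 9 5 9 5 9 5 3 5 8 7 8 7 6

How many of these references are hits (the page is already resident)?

5 -> fault, frames {5}
8 -> fault, frames {5,8}
2 -> fault, evict 5, frames {8,2}
9 -> fault, evict 2, frames {8,9}
8 -> hit
9 -> hit
5 -> fault, evict 8, frames {9,5}
2 -> fault, evict 9, frames {5,2}
5 -> hit
9 -> fault, evict 2, frames {5,9}
5 -> hit
9 -> hit
5 -> hit
9 -> hit
5 -> hit
3 -> fault, evict 9, frames {5,3}
5 -> hit
8 -> fault, evict 3, frames {5,8}
7 -> fault, evict 5, frames {8,7}
8 -> hit
7 -> hit
6 -> fault, evict 7, frames {8,6}
Hits: 11.

11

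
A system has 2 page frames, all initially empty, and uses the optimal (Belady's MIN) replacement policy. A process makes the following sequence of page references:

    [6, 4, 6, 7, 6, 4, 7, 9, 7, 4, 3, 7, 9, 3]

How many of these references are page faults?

6 -> miss, frames {6}
4 -> miss, frames {6,4}
6 -> hit
7 -> miss, evict 4, frames {6,7}
6 -> hit
4 -> miss, evict 6, frames {7,4}
7 -> hit
9 -> miss, evict 4, frames {7,9}
7 -> hit
4 -> miss, evict 9, frames {7,4}
3 -> miss, evict 4, frames {7,3}
7 -> hit
9 -> miss, evict 7, frames {3,9}
3 -> hit
Page faults: 8.

8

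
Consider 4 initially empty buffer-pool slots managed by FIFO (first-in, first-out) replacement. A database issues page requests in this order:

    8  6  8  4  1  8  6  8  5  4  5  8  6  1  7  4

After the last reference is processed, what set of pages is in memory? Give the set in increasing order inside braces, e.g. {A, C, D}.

{4, 6, 7, 8}

8 -> miss, frames [8]
6 -> miss, frames [8, 6]
8 -> hit
4 -> miss, frames [8, 6, 4]
1 -> miss, frames [8, 6, 4, 1]
8 -> hit
6 -> hit
8 -> hit
5 -> miss, evict 8, frames [6, 4, 1, 5]
4 -> hit
5 -> hit
8 -> miss, evict 6, frames [4, 1, 5, 8]
6 -> miss, evict 4, frames [1, 5, 8, 6]
1 -> hit
7 -> miss, evict 1, frames [5, 8, 6, 7]
4 -> miss, evict 5, frames [8, 6, 7, 4]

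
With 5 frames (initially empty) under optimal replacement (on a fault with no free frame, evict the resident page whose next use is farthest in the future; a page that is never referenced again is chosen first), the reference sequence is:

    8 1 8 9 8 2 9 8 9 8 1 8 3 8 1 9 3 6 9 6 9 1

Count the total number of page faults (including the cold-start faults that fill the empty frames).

8: miss, frames (8)
1: miss, frames (8 1)
8: hit
9: miss, frames (8 1 9)
8: hit
2: miss, frames (8 1 9 2)
9: hit
8: hit
9: hit
8: hit
1: hit
8: hit
3: miss, frames (8 1 9 2 3)
8: hit
1: hit
9: hit
3: hit
6: miss, evict 3, frames (8 1 9 2 6)
9: hit
6: hit
9: hit
1: hit
Page faults: 6.

6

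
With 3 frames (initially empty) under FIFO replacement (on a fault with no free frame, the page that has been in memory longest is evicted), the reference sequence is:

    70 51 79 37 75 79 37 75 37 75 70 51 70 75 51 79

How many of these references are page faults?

70 -> fault, frames (70)
51 -> fault, frames (70 51)
79 -> fault, frames (70 51 79)
37 -> fault, evict 70, frames (51 79 37)
75 -> fault, evict 51, frames (79 37 75)
79 -> hit
37 -> hit
75 -> hit
37 -> hit
75 -> hit
70 -> fault, evict 79, frames (37 75 70)
51 -> fault, evict 37, frames (75 70 51)
70 -> hit
75 -> hit
51 -> hit
79 -> fault, evict 75, frames (70 51 79)
Page faults: 8.

8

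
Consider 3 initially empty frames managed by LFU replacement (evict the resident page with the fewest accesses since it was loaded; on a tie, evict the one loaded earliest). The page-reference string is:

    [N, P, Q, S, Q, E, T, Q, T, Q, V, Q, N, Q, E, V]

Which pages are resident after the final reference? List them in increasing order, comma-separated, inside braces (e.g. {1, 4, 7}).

{Q, T, V}

N -> fault, frames (N)
P -> fault, frames (N P)
Q -> fault, frames (N P Q)
S -> fault, evict N, frames (P Q S)
Q -> hit
E -> fault, evict P, frames (Q S E)
T -> fault, evict S, frames (Q E T)
Q -> hit
T -> hit
Q -> hit
V -> fault, evict E, frames (Q T V)
Q -> hit
N -> fault, evict V, frames (Q T N)
Q -> hit
E -> fault, evict N, frames (Q T E)
V -> fault, evict E, frames (Q T V)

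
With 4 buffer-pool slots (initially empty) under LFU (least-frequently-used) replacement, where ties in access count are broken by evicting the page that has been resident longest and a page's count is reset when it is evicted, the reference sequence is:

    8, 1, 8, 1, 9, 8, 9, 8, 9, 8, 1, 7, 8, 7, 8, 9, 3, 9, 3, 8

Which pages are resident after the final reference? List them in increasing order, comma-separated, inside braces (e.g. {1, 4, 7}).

8: miss, frames {8}
1: miss, frames {8,1}
8: hit
1: hit
9: miss, frames {8,1,9}
8: hit
9: hit
8: hit
9: hit
8: hit
1: hit
7: miss, frames {8,1,9,7}
8: hit
7: hit
8: hit
9: hit
3: miss, evict 7, frames {8,1,9,3}
9: hit
3: hit
8: hit

{1, 3, 8, 9}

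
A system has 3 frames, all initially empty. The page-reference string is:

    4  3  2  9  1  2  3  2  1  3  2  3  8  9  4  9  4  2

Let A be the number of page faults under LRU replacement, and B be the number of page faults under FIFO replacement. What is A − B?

-1

Under LRU: F F F F F . F . . . . . F F F . . F → 10 faults.
Under FIFO: F F F F F . F F . . . . F F F . . F → 11 faults.
A − B = 10 − 11 = -1.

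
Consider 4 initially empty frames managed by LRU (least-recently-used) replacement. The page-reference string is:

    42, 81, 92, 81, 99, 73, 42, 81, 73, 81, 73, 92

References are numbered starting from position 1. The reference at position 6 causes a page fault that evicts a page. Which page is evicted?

pos 1: 42 → miss, frames (42)
pos 2: 81 → miss, frames (42 81)
pos 3: 92 → miss, frames (42 81 92)
pos 4: 81 → hit
pos 5: 99 → miss, frames (42 92 81 99)
pos 6: 73 → miss, evict 42, frames (92 81 99 73)
At position 6, page 42 is evicted.

42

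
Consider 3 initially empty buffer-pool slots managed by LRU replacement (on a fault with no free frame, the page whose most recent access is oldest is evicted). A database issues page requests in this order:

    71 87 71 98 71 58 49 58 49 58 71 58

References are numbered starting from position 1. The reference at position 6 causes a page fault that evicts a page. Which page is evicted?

pos 1: 71: miss, frames (71)
pos 2: 87: miss, frames (71 87)
pos 3: 71: hit
pos 4: 98: miss, frames (87 71 98)
pos 5: 71: hit
pos 6: 58: miss, evict 87, frames (98 71 58)
At position 6, page 87 is evicted.

87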